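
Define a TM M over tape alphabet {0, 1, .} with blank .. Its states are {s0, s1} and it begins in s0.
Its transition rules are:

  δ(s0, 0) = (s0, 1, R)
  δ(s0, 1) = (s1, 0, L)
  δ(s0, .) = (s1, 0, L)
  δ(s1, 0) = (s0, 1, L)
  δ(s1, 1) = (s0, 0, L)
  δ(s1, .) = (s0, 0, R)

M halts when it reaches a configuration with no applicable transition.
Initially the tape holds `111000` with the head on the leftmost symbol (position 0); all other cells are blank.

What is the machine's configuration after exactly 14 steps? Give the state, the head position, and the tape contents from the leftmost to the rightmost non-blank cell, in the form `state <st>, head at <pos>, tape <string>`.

state s0, head at -2, tape 000000000

state=s0 head=0 tape=...[1]11000   (s0,1)→(s1,0,L)
state=s1 head=-1 tape=..[.]011000   (s1,.)→(s0,0,R)
state=s0 head=0 tape=..0[0]11000   (s0,0)→(s0,1,R)
state=s0 head=1 tape=..01[1]1000   (s0,1)→(s1,0,L)
state=s1 head=0 tape=..0[1]01000   (s1,1)→(s0,0,L)
state=s0 head=-1 tape=..[0]001000   (s0,0)→(s0,1,R)
state=s0 head=0 tape=..1[0]01000   (s0,0)→(s0,1,R)
state=s0 head=1 tape=..11[0]1000   (s0,0)→(s0,1,R)
state=s0 head=2 tape=..111[1]000   (s0,1)→(s1,0,L)
state=s1 head=1 tape=..11[1]0000   (s1,1)→(s0,0,L)
state=s0 head=0 tape=..1[1]00000   (s0,1)→(s1,0,L)
state=s1 head=-1 tape=..[1]000000   (s1,1)→(s0,0,L)
state=s0 head=-2 tape=.[.]0000000   (s0,.)→(s1,0,L)
state=s1 head=-3 tape=[.]00000000   (s1,.)→(s0,0,R)
state=s0 head=-2 tape=0[0]0000000
After 14 steps: state s0, head at -2, tape 000000000.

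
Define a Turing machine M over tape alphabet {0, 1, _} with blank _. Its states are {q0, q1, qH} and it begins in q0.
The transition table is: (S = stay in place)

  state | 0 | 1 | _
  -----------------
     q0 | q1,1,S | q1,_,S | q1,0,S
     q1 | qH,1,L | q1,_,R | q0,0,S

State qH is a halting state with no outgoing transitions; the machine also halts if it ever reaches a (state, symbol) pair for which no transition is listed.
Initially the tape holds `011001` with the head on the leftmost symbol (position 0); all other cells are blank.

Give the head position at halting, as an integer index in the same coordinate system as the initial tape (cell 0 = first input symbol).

2

q0 | [0]11001   read 0 → write 1, move S, go to q1
q1 | [1]11001   read 1 → write _, move R, go to q1
q1 | _[1]1001   read 1 → write _, move R, go to q1
q1 | __[1]001   read 1 → write _, move R, go to q1
q1 | ___[0]01   read 0 → write 1, move L, go to qH
qH | __[_]101
At halt the head is at cell 2.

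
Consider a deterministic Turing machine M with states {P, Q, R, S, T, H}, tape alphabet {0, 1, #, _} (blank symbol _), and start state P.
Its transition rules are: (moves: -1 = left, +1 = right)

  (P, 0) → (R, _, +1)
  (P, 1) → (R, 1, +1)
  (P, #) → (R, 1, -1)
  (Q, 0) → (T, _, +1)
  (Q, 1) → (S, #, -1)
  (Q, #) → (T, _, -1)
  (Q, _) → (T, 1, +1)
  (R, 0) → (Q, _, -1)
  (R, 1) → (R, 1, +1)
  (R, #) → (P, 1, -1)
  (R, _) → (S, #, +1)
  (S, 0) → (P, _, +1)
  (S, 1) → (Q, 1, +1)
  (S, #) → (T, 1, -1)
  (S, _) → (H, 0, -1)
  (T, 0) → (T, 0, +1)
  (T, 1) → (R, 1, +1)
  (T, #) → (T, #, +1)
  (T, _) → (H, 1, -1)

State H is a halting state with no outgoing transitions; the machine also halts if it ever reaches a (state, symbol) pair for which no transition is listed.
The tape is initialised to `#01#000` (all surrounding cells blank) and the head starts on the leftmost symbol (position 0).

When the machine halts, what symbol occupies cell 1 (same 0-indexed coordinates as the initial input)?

_

state=P head=0 tape=_[#]01#000   (P,#)→(R,1,-1)
state=R head=-1 tape=[_]101#000   (R,_)→(S,#,+1)
state=S head=0 tape=#[1]01#000   (S,1)→(Q,1,+1)
state=Q head=1 tape=#1[0]1#000   (Q,0)→(T,_,+1)
state=T head=2 tape=#1_[1]#000   (T,1)→(R,1,+1)
state=R head=3 tape=#1_1[#]000   (R,#)→(P,1,-1)
state=P head=2 tape=#1_[1]1000   (P,1)→(R,1,+1)
state=R head=3 tape=#1_1[1]000   (R,1)→(R,1,+1)
state=R head=4 tape=#1_11[0]00   (R,0)→(Q,_,-1)
state=Q head=3 tape=#1_1[1]_00   (Q,1)→(S,#,-1)
state=S head=2 tape=#1_[1]#_00   (S,1)→(Q,1,+1)
state=Q head=3 tape=#1_1[#]_00   (Q,#)→(T,_,-1)
state=T head=2 tape=#1_[1]__00   (T,1)→(R,1,+1)
state=R head=3 tape=#1_1[_]_00   (R,_)→(S,#,+1)
state=S head=4 tape=#1_1#[_]00   (S,_)→(H,0,-1)
state=H head=3 tape=#1_1[#]000
Cell 1 holds _ when M halts.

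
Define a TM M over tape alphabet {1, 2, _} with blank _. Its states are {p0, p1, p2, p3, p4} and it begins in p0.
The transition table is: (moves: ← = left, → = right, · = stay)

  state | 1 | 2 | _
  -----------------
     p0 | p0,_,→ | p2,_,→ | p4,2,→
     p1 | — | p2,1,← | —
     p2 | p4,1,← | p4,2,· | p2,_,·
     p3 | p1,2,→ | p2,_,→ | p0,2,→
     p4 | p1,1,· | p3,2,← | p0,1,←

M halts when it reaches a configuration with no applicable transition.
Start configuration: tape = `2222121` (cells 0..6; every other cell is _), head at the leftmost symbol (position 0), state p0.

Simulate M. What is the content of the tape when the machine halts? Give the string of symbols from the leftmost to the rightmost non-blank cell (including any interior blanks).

state=p0 head=0 tape=_[2]222121   (p0,2)→(p2,_,→)
state=p2 head=1 tape=__[2]22121   (p2,2)→(p4,2,·)
state=p4 head=1 tape=__[2]22121   (p4,2)→(p3,2,←)
state=p3 head=0 tape=_[_]222121   (p3,_)→(p0,2,→)
state=p0 head=1 tape=_2[2]22121   (p0,2)→(p2,_,→)
state=p2 head=2 tape=_2_[2]2121   (p2,2)→(p4,2,·)
state=p4 head=2 tape=_2_[2]2121   (p4,2)→(p3,2,←)
state=p3 head=1 tape=_2[_]22121   (p3,_)→(p0,2,→)
state=p0 head=2 tape=_22[2]2121   (p0,2)→(p2,_,→)
state=p2 head=3 tape=_22_[2]121   (p2,2)→(p4,2,·)
state=p4 head=3 tape=_22_[2]121   (p4,2)→(p3,2,←)
state=p3 head=2 tape=_22[_]2121   (p3,_)→(p0,2,→)
state=p0 head=3 tape=_222[2]121   (p0,2)→(p2,_,→)
state=p2 head=4 tape=_222_[1]21   (p2,1)→(p4,1,←)
state=p4 head=3 tape=_222[_]121   (p4,_)→(p0,1,←)
state=p0 head=2 tape=_22[2]1121   (p0,2)→(p2,_,→)
state=p2 head=3 tape=_22_[1]121   (p2,1)→(p4,1,←)
state=p4 head=2 tape=_22[_]1121   (p4,_)→(p0,1,←)
state=p0 head=1 tape=_2[2]11121   (p0,2)→(p2,_,→)
state=p2 head=2 tape=_2_[1]1121   (p2,1)→(p4,1,←)
state=p4 head=1 tape=_2[_]11121   (p4,_)→(p0,1,←)
state=p0 head=0 tape=_[2]111121   (p0,2)→(p2,_,→)
state=p2 head=1 tape=__[1]11121   (p2,1)→(p4,1,←)
state=p4 head=0 tape=_[_]111121   (p4,_)→(p0,1,←)
state=p0 head=-1 tape=[_]1111121   (p0,_)→(p4,2,→)
state=p4 head=0 tape=2[1]111121   (p4,1)→(p1,1,·)
state=p1 head=0 tape=2[1]111121
The non-blank tape span at halt is 21111121.

21111121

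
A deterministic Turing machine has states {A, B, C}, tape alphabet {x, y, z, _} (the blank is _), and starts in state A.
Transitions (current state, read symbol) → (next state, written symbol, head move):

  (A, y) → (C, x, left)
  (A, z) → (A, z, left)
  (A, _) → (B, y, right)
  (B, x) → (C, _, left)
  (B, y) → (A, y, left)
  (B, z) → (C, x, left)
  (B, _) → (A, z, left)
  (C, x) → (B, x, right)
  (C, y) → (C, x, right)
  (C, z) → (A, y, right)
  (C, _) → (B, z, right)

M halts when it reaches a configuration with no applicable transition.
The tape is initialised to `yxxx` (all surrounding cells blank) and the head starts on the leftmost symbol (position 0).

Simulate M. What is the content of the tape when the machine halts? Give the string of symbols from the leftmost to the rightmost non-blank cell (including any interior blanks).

yxyxzz

state=A head=0 tape=_[y]xxx_   (A,y)→(C,x,left)
state=C head=-1 tape=[_]xxxx_   (C,_)→(B,z,right)
state=B head=0 tape=z[x]xxx_   (B,x)→(C,_,left)
state=C head=-1 tape=[z]_xxx_   (C,z)→(A,y,right)
state=A head=0 tape=y[_]xxx_   (A,_)→(B,y,right)
state=B head=1 tape=yy[x]xx_   (B,x)→(C,_,left)
state=C head=0 tape=y[y]_xx_   (C,y)→(C,x,right)
state=C head=1 tape=yx[_]xx_   (C,_)→(B,z,right)
state=B head=2 tape=yxz[x]x_   (B,x)→(C,_,left)
state=C head=1 tape=yx[z]_x_   (C,z)→(A,y,right)
state=A head=2 tape=yxy[_]x_   (A,_)→(B,y,right)
state=B head=3 tape=yxyy[x]_   (B,x)→(C,_,left)
state=C head=2 tape=yxy[y]__   (C,y)→(C,x,right)
state=C head=3 tape=yxyx[_]_   (C,_)→(B,z,right)
state=B head=4 tape=yxyxz[_]   (B,_)→(A,z,left)
state=A head=3 tape=yxyx[z]z   (A,z)→(A,z,left)
state=A head=2 tape=yxy[x]zz
The non-blank tape span at halt is yxyxzz.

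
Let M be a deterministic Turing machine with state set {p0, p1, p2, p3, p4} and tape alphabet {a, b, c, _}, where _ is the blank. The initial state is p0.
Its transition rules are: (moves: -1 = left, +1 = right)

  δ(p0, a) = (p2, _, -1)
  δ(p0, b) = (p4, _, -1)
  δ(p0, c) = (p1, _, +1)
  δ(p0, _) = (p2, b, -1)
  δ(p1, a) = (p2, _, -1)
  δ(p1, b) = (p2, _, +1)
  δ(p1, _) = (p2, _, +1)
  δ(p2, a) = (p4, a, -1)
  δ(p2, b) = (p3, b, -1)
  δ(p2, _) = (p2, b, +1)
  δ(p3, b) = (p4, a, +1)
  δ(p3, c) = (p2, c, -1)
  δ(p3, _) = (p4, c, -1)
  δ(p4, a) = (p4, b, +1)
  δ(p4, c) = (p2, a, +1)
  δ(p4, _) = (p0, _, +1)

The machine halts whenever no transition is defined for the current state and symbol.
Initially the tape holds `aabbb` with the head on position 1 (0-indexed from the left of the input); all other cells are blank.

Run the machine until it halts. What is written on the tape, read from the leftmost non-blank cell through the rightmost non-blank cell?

bbabbb

p0 | _a[a]bbb   read a → write _, move -1, go to p2
p2 | _[a]_bbb   read a → write a, move -1, go to p4
p4 | [_]a_bbb   read _ → write _, move +1, go to p0
p0 | _[a]_bbb   read a → write _, move -1, go to p2
p2 | [_]__bbb   read _ → write b, move +1, go to p2
p2 | b[_]_bbb   read _ → write b, move +1, go to p2
p2 | bb[_]bbb   read _ → write b, move +1, go to p2
p2 | bbb[b]bb   read b → write b, move -1, go to p3
p3 | bb[b]bbb   read b → write a, move +1, go to p4
p4 | bba[b]bb
The non-blank tape span at halt is bbabbb.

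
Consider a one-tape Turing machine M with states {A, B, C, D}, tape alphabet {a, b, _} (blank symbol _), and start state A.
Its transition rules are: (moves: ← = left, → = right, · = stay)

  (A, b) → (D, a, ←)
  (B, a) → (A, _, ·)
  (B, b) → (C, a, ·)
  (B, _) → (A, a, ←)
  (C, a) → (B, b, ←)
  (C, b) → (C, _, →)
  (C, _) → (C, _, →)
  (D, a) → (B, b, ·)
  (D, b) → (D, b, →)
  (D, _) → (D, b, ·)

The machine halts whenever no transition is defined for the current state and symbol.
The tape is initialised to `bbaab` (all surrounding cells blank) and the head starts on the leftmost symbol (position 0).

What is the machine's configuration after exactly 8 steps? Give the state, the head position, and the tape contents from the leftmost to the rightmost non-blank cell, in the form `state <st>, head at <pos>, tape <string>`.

A | __[b]baab   read b → write a, move ←, go to D
D | _[_]abaab   read _ → write b, move ·, go to D
D | _[b]abaab   read b → write b, move →, go to D
D | _b[a]baab   read a → write b, move ·, go to B
B | _b[b]baab   read b → write a, move ·, go to C
C | _b[a]baab   read a → write b, move ←, go to B
B | _[b]bbaab   read b → write a, move ·, go to C
C | _[a]bbaab   read a → write b, move ←, go to B
B | [_]bbbaab
After 8 steps: state B, head at -2, tape bbbaab.

state B, head at -2, tape bbbaab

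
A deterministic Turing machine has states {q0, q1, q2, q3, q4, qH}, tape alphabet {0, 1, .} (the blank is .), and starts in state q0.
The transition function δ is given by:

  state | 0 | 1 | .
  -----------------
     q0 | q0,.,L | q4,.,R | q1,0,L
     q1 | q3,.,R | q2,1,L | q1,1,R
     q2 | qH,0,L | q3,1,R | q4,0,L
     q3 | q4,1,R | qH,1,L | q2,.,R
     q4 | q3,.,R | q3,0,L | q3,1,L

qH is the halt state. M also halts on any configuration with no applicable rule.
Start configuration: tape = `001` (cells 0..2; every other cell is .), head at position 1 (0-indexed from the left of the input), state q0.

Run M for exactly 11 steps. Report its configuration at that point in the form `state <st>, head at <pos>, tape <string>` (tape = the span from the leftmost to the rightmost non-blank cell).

state=q0 head=1 tape=..0[0]1   (q0,0)→(q0,.,L)
state=q0 head=0 tape=..[0].1   (q0,0)→(q0,.,L)
state=q0 head=-1 tape=.[.]..1   (q0,.)→(q1,0,L)
state=q1 head=-2 tape=[.]0..1   (q1,.)→(q1,1,R)
state=q1 head=-1 tape=1[0]..1   (q1,0)→(q3,.,R)
state=q3 head=0 tape=1.[.].1   (q3,.)→(q2,.,R)
state=q2 head=1 tape=1..[.]1   (q2,.)→(q4,0,L)
state=q4 head=0 tape=1.[.]01   (q4,.)→(q3,1,L)
state=q3 head=-1 tape=1[.]101   (q3,.)→(q2,.,R)
state=q2 head=0 tape=1.[1]01   (q2,1)→(q3,1,R)
state=q3 head=1 tape=1.1[0]1   (q3,0)→(q4,1,R)
state=q4 head=2 tape=1.11[1]
After 11 steps: state q4, head at 2, tape 1.111.

state q4, head at 2, tape 1.111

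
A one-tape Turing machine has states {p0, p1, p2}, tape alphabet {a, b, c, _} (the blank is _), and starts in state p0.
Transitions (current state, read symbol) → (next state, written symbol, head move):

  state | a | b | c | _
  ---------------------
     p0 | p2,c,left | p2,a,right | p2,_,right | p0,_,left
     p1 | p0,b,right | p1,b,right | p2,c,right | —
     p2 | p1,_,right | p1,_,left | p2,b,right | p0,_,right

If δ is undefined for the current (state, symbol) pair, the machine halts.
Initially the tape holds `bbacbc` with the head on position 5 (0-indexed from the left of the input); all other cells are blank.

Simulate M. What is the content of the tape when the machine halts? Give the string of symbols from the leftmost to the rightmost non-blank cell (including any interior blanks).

state=p0 head=5 tape=bbacb[c]__   (p0,c)→(p2,_,right)
state=p2 head=6 tape=bbacb_[_]_   (p2,_)→(p0,_,right)
state=p0 head=7 tape=bbacb__[_]   (p0,_)→(p0,_,left)
state=p0 head=6 tape=bbacb_[_]_   (p0,_)→(p0,_,left)
state=p0 head=5 tape=bbacb[_]__   (p0,_)→(p0,_,left)
state=p0 head=4 tape=bbac[b]___   (p0,b)→(p2,a,right)
state=p2 head=5 tape=bbaca[_]__   (p2,_)→(p0,_,right)
state=p0 head=6 tape=bbaca_[_]_   (p0,_)→(p0,_,left)
state=p0 head=5 tape=bbaca[_]__   (p0,_)→(p0,_,left)
state=p0 head=4 tape=bbac[a]___   (p0,a)→(p2,c,left)
state=p2 head=3 tape=bba[c]c___   (p2,c)→(p2,b,right)
state=p2 head=4 tape=bbab[c]___   (p2,c)→(p2,b,right)
state=p2 head=5 tape=bbabb[_]__   (p2,_)→(p0,_,right)
state=p0 head=6 tape=bbabb_[_]_   (p0,_)→(p0,_,left)
state=p0 head=5 tape=bbabb[_]__   (p0,_)→(p0,_,left)
state=p0 head=4 tape=bbab[b]___   (p0,b)→(p2,a,right)
state=p2 head=5 tape=bbaba[_]__   (p2,_)→(p0,_,right)
state=p0 head=6 tape=bbaba_[_]_   (p0,_)→(p0,_,left)
state=p0 head=5 tape=bbaba[_]__   (p0,_)→(p0,_,left)
state=p0 head=4 tape=bbab[a]___   (p0,a)→(p2,c,left)
state=p2 head=3 tape=bba[b]c___   (p2,b)→(p1,_,left)
state=p1 head=2 tape=bb[a]_c___   (p1,a)→(p0,b,right)
state=p0 head=3 tape=bbb[_]c___   (p0,_)→(p0,_,left)
state=p0 head=2 tape=bb[b]_c___   (p0,b)→(p2,a,right)
state=p2 head=3 tape=bba[_]c___   (p2,_)→(p0,_,right)
state=p0 head=4 tape=bba_[c]___   (p0,c)→(p2,_,right)
state=p2 head=5 tape=bba__[_]__   (p2,_)→(p0,_,right)
state=p0 head=6 tape=bba___[_]_   (p0,_)→(p0,_,left)
state=p0 head=5 tape=bba__[_]__   (p0,_)→(p0,_,left)
state=p0 head=4 tape=bba_[_]___   (p0,_)→(p0,_,left)
state=p0 head=3 tape=bba[_]____   (p0,_)→(p0,_,left)
state=p0 head=2 tape=bb[a]_____   (p0,a)→(p2,c,left)
state=p2 head=1 tape=b[b]c_____   (p2,b)→(p1,_,left)
state=p1 head=0 tape=[b]_c_____   (p1,b)→(p1,b,right)
state=p1 head=1 tape=b[_]c_____
The non-blank tape span at halt is b_c.

b_c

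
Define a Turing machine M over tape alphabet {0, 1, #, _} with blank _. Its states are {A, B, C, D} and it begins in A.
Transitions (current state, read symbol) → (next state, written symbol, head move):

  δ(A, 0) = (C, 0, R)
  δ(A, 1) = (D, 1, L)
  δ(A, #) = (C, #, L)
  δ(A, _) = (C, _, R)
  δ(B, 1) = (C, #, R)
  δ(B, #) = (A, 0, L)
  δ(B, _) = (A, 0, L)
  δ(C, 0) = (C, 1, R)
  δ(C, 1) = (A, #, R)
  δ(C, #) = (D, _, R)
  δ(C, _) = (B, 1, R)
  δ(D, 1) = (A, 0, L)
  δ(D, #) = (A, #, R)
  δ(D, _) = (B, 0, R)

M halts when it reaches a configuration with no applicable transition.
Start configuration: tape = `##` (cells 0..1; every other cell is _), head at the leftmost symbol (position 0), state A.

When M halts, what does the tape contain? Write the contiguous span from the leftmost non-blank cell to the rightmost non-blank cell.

state=A head=0 tape=__[#]#______   (A,#)→(C,#,L)
state=C head=-1 tape=_[_]##______   (C,_)→(B,1,R)
state=B head=0 tape=_1[#]#______   (B,#)→(A,0,L)
state=A head=-1 tape=_[1]0#______   (A,1)→(D,1,L)
state=D head=-2 tape=[_]10#______   (D,_)→(B,0,R)
state=B head=-1 tape=0[1]0#______   (B,1)→(C,#,R)
state=C head=0 tape=0#[0]#______   (C,0)→(C,1,R)
state=C head=1 tape=0#1[#]______   (C,#)→(D,_,R)
state=D head=2 tape=0#1_[_]_____   (D,_)→(B,0,R)
state=B head=3 tape=0#1_0[_]____   (B,_)→(A,0,L)
state=A head=2 tape=0#1_[0]0____   (A,0)→(C,0,R)
state=C head=3 tape=0#1_0[0]____   (C,0)→(C,1,R)
state=C head=4 tape=0#1_01[_]___   (C,_)→(B,1,R)
state=B head=5 tape=0#1_011[_]__   (B,_)→(A,0,L)
state=A head=4 tape=0#1_01[1]0__   (A,1)→(D,1,L)
state=D head=3 tape=0#1_0[1]10__   (D,1)→(A,0,L)
state=A head=2 tape=0#1_[0]010__   (A,0)→(C,0,R)
state=C head=3 tape=0#1_0[0]10__   (C,0)→(C,1,R)
state=C head=4 tape=0#1_01[1]0__   (C,1)→(A,#,R)
state=A head=5 tape=0#1_01#[0]__   (A,0)→(C,0,R)
state=C head=6 tape=0#1_01#0[_]_   (C,_)→(B,1,R)
state=B head=7 tape=0#1_01#01[_]   (B,_)→(A,0,L)
state=A head=6 tape=0#1_01#0[1]0   (A,1)→(D,1,L)
state=D head=5 tape=0#1_01#[0]10
The non-blank tape span at halt is 0#1_01#010.

0#1_01#010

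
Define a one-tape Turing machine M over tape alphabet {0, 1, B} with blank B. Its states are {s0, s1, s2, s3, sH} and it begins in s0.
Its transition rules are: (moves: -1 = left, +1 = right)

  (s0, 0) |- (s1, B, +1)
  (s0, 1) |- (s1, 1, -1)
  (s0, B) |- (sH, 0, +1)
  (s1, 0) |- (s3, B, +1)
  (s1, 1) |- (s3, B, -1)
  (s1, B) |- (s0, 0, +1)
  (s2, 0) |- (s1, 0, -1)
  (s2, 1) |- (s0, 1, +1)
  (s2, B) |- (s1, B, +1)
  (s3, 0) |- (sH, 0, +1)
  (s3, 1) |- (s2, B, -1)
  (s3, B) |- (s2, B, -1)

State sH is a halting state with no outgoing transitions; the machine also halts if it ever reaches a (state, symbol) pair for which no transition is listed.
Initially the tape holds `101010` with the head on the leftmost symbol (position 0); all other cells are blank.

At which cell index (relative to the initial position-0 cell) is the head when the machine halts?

3

s0 | B[1]01010   read 1 → write 1, move -1, go to s1
s1 | [B]101010   read B → write 0, move +1, go to s0
s0 | 0[1]01010   read 1 → write 1, move -1, go to s1
s1 | [0]101010   read 0 → write B, move +1, go to s3
s3 | B[1]01010   read 1 → write B, move -1, go to s2
s2 | [B]B01010   read B → write B, move +1, go to s1
s1 | B[B]01010   read B → write 0, move +1, go to s0
s0 | B0[0]1010   read 0 → write B, move +1, go to s1
s1 | B0B[1]010   read 1 → write B, move -1, go to s3
s3 | B0[B]B010   read B → write B, move -1, go to s2
s2 | B[0]BB010   read 0 → write 0, move -1, go to s1
s1 | [B]0BB010   read B → write 0, move +1, go to s0
s0 | 0[0]BB010   read 0 → write B, move +1, go to s1
s1 | 0B[B]B010   read B → write 0, move +1, go to s0
s0 | 0B0[B]010   read B → write 0, move +1, go to sH
sH | 0B00[0]10
At halt the head is at cell 3.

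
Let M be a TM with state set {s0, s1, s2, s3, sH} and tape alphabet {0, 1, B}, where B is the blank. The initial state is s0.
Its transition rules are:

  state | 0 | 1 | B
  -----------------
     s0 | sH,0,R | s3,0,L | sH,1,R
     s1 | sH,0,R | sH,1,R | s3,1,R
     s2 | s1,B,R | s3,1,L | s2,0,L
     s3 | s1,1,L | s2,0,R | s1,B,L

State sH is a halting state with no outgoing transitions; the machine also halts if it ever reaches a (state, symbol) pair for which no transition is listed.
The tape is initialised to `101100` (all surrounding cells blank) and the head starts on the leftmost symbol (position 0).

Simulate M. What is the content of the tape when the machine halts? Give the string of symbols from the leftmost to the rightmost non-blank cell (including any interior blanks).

s0 | BB[1]01100   read 1 → write 0, move L, go to s3
s3 | B[B]001100   read B → write B, move L, go to s1
s1 | [B]B001100   read B → write 1, move R, go to s3
s3 | 1[B]001100   read B → write B, move L, go to s1
s1 | [1]B001100   read 1 → write 1, move R, go to sH
sH | 1[B]001100
The non-blank tape span at halt is 1B001100.

1B001100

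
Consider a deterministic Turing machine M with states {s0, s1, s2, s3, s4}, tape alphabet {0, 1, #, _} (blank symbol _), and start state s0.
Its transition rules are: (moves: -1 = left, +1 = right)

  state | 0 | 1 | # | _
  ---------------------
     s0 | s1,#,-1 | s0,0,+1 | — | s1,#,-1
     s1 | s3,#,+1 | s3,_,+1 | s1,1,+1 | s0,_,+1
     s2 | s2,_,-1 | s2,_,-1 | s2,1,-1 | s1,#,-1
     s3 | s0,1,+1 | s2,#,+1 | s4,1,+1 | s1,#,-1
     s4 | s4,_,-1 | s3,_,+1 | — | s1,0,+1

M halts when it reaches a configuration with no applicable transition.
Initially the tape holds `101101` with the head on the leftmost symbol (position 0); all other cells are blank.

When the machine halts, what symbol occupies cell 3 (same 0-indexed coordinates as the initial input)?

_

state=s0 head=0 tape=[1]01101   (s0,1)→(s0,0,+1)
state=s0 head=1 tape=0[0]1101   (s0,0)→(s1,#,-1)
state=s1 head=0 tape=[0]#1101   (s1,0)→(s3,#,+1)
state=s3 head=1 tape=#[#]1101   (s3,#)→(s4,1,+1)
state=s4 head=2 tape=#1[1]101   (s4,1)→(s3,_,+1)
state=s3 head=3 tape=#1_[1]01   (s3,1)→(s2,#,+1)
state=s2 head=4 tape=#1_#[0]1   (s2,0)→(s2,_,-1)
state=s2 head=3 tape=#1_[#]_1   (s2,#)→(s2,1,-1)
state=s2 head=2 tape=#1[_]1_1   (s2,_)→(s1,#,-1)
state=s1 head=1 tape=#[1]#1_1   (s1,1)→(s3,_,+1)
state=s3 head=2 tape=#_[#]1_1   (s3,#)→(s4,1,+1)
state=s4 head=3 tape=#_1[1]_1   (s4,1)→(s3,_,+1)
state=s3 head=4 tape=#_1_[_]1   (s3,_)→(s1,#,-1)
state=s1 head=3 tape=#_1[_]#1   (s1,_)→(s0,_,+1)
state=s0 head=4 tape=#_1_[#]1
Cell 3 holds _ when M halts.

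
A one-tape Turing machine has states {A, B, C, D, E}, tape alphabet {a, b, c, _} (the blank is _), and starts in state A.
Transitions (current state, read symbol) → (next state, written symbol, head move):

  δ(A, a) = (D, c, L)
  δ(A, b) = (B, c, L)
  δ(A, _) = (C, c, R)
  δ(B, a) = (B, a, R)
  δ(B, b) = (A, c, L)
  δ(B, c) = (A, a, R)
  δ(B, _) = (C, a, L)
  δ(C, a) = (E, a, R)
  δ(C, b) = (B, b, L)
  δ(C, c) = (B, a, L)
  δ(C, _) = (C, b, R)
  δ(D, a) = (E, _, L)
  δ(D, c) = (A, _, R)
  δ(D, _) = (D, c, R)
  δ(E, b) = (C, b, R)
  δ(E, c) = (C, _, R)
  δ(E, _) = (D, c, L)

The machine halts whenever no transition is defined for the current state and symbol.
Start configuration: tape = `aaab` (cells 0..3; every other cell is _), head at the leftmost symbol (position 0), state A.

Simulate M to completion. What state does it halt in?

A | ___[a]aab   read a → write c, move L, go to D
D | __[_]caab   read _ → write c, move R, go to D
D | __c[c]aab   read c → write _, move R, go to A
A | __c_[a]ab   read a → write c, move L, go to D
D | __c[_]cab   read _ → write c, move R, go to D
D | __cc[c]ab   read c → write _, move R, go to A
A | __cc_[a]b   read a → write c, move L, go to D
D | __cc[_]cb   read _ → write c, move R, go to D
D | __ccc[c]b   read c → write _, move R, go to A
A | __ccc_[b]   read b → write c, move L, go to B
B | __ccc[_]c   read _ → write a, move L, go to C
C | __cc[c]ac   read c → write a, move L, go to B
B | __c[c]aac   read c → write a, move R, go to A
A | __ca[a]ac   read a → write c, move L, go to D
D | __c[a]cac   read a → write _, move L, go to E
E | __[c]_cac   read c → write _, move R, go to C
C | ___[_]cac   read _ → write b, move R, go to C
C | ___b[c]ac   read c → write a, move L, go to B
B | ___[b]aac   read b → write c, move L, go to A
A | __[_]caac   read _ → write c, move R, go to C
C | __c[c]aac   read c → write a, move L, go to B
B | __[c]aaac   read c → write a, move R, go to A
A | __a[a]aac   read a → write c, move L, go to D
D | __[a]caac   read a → write _, move L, go to E
E | _[_]_caac   read _ → write c, move L, go to D
D | [_]c_caac   read _ → write c, move R, go to D
D | c[c]_caac   read c → write _, move R, go to A
A | c_[_]caac   read _ → write c, move R, go to C
C | c_c[c]aac   read c → write a, move L, go to B
B | c_[c]aaac   read c → write a, move R, go to A
A | c_a[a]aac   read a → write c, move L, go to D
D | c_[a]caac   read a → write _, move L, go to E
E | c[_]_caac   read _ → write c, move L, go to D
D | [c]c_caac   read c → write _, move R, go to A
A | _[c]_caac
No transition is defined for (A, c); M halts in state A.

A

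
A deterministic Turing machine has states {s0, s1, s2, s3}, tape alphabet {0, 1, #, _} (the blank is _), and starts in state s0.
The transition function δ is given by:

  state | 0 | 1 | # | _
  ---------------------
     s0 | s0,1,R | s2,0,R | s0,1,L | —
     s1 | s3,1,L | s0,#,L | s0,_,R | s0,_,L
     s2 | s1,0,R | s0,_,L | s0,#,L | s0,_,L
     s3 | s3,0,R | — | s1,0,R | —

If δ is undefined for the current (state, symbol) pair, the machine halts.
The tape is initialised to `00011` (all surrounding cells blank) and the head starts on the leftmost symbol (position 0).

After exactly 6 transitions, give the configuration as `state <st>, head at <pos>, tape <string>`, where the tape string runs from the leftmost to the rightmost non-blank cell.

state s0, head at 4, tape 1111

s0 | [0]0011   read 0 → write 1, move R, go to s0
s0 | 1[0]011   read 0 → write 1, move R, go to s0
s0 | 11[0]11   read 0 → write 1, move R, go to s0
s0 | 111[1]1   read 1 → write 0, move R, go to s2
s2 | 1110[1]   read 1 → write _, move L, go to s0
s0 | 111[0]_   read 0 → write 1, move R, go to s0
s0 | 1111[_]
After 6 steps: state s0, head at 4, tape 1111.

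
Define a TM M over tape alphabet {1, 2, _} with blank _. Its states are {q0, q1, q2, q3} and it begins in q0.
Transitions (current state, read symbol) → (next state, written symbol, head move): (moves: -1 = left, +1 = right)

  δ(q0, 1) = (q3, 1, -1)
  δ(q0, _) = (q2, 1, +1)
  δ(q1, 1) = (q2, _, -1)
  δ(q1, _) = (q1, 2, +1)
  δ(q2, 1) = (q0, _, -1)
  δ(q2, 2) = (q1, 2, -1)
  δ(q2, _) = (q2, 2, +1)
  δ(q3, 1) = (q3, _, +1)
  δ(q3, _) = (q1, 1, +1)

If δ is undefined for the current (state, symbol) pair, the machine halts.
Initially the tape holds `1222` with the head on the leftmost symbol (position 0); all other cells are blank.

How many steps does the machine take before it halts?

8

state=q0 head=0 tape=__[1]222   (q0,1)→(q3,1,-1)
state=q3 head=-1 tape=_[_]1222   (q3,_)→(q1,1,+1)
state=q1 head=0 tape=_1[1]222   (q1,1)→(q2,_,-1)
state=q2 head=-1 tape=_[1]_222   (q2,1)→(q0,_,-1)
state=q0 head=-2 tape=[_]__222   (q0,_)→(q2,1,+1)
state=q2 head=-1 tape=1[_]_222   (q2,_)→(q2,2,+1)
state=q2 head=0 tape=12[_]222   (q2,_)→(q2,2,+1)
state=q2 head=1 tape=122[2]22   (q2,2)→(q1,2,-1)
state=q1 head=0 tape=12[2]222
M halts after 8 transitions.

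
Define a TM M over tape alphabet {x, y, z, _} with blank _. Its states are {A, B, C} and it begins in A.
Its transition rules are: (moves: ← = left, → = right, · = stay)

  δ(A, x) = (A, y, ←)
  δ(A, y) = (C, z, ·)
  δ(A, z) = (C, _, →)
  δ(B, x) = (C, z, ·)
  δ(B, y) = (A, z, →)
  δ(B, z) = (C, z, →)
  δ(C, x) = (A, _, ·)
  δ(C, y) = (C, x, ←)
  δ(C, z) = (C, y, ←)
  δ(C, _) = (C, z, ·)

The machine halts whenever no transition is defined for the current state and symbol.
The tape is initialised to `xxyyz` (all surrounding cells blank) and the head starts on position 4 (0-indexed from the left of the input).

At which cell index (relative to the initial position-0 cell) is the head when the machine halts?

state=A head=4 tape=xxyy[z]_   (A,z)→(C,_,→)
state=C head=5 tape=xxyy_[_]   (C,_)→(C,z,·)
state=C head=5 tape=xxyy_[z]   (C,z)→(C,y,←)
state=C head=4 tape=xxyy[_]y   (C,_)→(C,z,·)
state=C head=4 tape=xxyy[z]y   (C,z)→(C,y,←)
state=C head=3 tape=xxy[y]yy   (C,y)→(C,x,←)
state=C head=2 tape=xx[y]xyy   (C,y)→(C,x,←)
state=C head=1 tape=x[x]xxyy   (C,x)→(A,_,·)
state=A head=1 tape=x[_]xxyy
At halt the head is at cell 1.

1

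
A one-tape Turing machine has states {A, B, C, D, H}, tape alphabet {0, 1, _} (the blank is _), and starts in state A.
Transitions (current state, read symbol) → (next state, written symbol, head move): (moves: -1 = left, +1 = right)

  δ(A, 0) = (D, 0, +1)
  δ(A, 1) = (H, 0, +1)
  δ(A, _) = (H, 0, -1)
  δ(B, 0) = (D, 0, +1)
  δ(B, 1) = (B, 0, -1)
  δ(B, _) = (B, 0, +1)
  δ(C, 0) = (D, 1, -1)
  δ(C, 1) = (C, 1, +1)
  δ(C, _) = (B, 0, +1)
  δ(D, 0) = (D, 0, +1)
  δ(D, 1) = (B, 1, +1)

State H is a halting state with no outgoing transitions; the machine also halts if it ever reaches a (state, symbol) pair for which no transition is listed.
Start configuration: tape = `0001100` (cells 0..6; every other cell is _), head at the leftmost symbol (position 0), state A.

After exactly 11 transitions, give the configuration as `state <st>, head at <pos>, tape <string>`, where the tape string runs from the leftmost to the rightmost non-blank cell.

state=A head=0 tape=[0]001100_   (A,0)→(D,0,+1)
state=D head=1 tape=0[0]01100_   (D,0)→(D,0,+1)
state=D head=2 tape=00[0]1100_   (D,0)→(D,0,+1)
state=D head=3 tape=000[1]100_   (D,1)→(B,1,+1)
state=B head=4 tape=0001[1]00_   (B,1)→(B,0,-1)
state=B head=3 tape=000[1]000_   (B,1)→(B,0,-1)
state=B head=2 tape=00[0]0000_   (B,0)→(D,0,+1)
state=D head=3 tape=000[0]000_   (D,0)→(D,0,+1)
state=D head=4 tape=0000[0]00_   (D,0)→(D,0,+1)
state=D head=5 tape=00000[0]0_   (D,0)→(D,0,+1)
state=D head=6 tape=000000[0]_   (D,0)→(D,0,+1)
state=D head=7 tape=0000000[_]
After 11 steps: state D, head at 7, tape 0000000.

state D, head at 7, tape 0000000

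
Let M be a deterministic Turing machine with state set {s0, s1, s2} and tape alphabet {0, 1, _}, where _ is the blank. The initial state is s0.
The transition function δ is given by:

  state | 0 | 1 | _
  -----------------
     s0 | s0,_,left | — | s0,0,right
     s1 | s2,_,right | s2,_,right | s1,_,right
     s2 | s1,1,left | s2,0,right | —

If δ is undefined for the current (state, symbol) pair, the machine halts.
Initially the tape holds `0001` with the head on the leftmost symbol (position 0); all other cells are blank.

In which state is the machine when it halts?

state=s0 head=0 tape=___[0]001   (s0,0)→(s0,_,left)
state=s0 head=-1 tape=__[_]_001   (s0,_)→(s0,0,right)
state=s0 head=0 tape=__0[_]001   (s0,_)→(s0,0,right)
state=s0 head=1 tape=__00[0]01   (s0,0)→(s0,_,left)
state=s0 head=0 tape=__0[0]_01   (s0,0)→(s0,_,left)
state=s0 head=-1 tape=__[0]__01   (s0,0)→(s0,_,left)
state=s0 head=-2 tape=_[_]___01   (s0,_)→(s0,0,right)
state=s0 head=-1 tape=_0[_]__01   (s0,_)→(s0,0,right)
state=s0 head=0 tape=_00[_]_01   (s0,_)→(s0,0,right)
state=s0 head=1 tape=_000[_]01   (s0,_)→(s0,0,right)
state=s0 head=2 tape=_0000[0]1   (s0,0)→(s0,_,left)
state=s0 head=1 tape=_000[0]_1   (s0,0)→(s0,_,left)
state=s0 head=0 tape=_00[0]__1   (s0,0)→(s0,_,left)
state=s0 head=-1 tape=_0[0]___1   (s0,0)→(s0,_,left)
state=s0 head=-2 tape=_[0]____1   (s0,0)→(s0,_,left)
state=s0 head=-3 tape=[_]_____1   (s0,_)→(s0,0,right)
state=s0 head=-2 tape=0[_]____1   (s0,_)→(s0,0,right)
state=s0 head=-1 tape=00[_]___1   (s0,_)→(s0,0,right)
state=s0 head=0 tape=000[_]__1   (s0,_)→(s0,0,right)
state=s0 head=1 tape=0000[_]_1   (s0,_)→(s0,0,right)
state=s0 head=2 tape=00000[_]1   (s0,_)→(s0,0,right)
state=s0 head=3 tape=000000[1]
No transition is defined for (s0, 1); M halts in state s0.

s0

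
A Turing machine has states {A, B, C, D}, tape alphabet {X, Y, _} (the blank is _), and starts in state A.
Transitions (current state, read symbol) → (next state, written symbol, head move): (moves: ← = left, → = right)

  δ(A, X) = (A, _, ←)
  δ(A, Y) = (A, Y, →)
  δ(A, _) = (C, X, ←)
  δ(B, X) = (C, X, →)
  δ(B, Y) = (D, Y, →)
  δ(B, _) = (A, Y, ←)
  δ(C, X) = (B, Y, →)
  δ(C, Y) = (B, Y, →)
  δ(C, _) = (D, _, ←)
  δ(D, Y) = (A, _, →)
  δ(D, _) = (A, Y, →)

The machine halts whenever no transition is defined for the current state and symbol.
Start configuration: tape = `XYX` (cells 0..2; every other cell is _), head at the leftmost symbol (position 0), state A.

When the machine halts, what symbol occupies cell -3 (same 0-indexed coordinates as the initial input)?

A | ___[X]YX_   read X → write _, move ←, go to A
A | __[_]_YX_   read _ → write X, move ←, go to C
C | _[_]X_YX_   read _ → write _, move ←, go to D
D | [_]_X_YX_   read _ → write Y, move →, go to A
A | Y[_]X_YX_   read _ → write X, move ←, go to C
C | [Y]XX_YX_   read Y → write Y, move →, go to B
B | Y[X]X_YX_   read X → write X, move →, go to C
C | YX[X]_YX_   read X → write Y, move →, go to B
B | YXY[_]YX_   read _ → write Y, move ←, go to A
A | YX[Y]YYX_   read Y → write Y, move →, go to A
A | YXY[Y]YX_   read Y → write Y, move →, go to A
A | YXYY[Y]X_   read Y → write Y, move →, go to A
A | YXYYY[X]_   read X → write _, move ←, go to A
A | YXYY[Y]__   read Y → write Y, move →, go to A
A | YXYYY[_]_   read _ → write X, move ←, go to C
C | YXYY[Y]X_   read Y → write Y, move →, go to B
B | YXYYY[X]_   read X → write X, move →, go to C
C | YXYYYX[_]   read _ → write _, move ←, go to D
D | YXYYY[X]_
Cell -3 holds Y when M halts.

Y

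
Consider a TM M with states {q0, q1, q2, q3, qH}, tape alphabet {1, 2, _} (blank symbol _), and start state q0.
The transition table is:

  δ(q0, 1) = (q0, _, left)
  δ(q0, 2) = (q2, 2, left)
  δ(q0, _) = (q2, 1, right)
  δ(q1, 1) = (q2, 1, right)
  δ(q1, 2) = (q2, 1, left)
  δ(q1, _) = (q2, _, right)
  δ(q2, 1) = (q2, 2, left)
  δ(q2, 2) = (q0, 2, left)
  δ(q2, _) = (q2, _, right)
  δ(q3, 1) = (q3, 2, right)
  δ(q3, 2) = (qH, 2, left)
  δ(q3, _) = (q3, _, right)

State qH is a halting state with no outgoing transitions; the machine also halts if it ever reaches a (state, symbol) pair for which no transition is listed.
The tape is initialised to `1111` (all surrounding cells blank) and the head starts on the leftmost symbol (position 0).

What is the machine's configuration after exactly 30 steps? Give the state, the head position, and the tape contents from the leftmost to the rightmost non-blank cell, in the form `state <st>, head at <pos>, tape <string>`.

state q0, head at 0, tape 1___211

state=q0 head=0 tape=___[1]111   (q0,1)→(q0,_,left)
state=q0 head=-1 tape=__[_]_111   (q0,_)→(q2,1,right)
state=q2 head=0 tape=__1[_]111   (q2,_)→(q2,_,right)
state=q2 head=1 tape=__1_[1]11   (q2,1)→(q2,2,left)
state=q2 head=0 tape=__1[_]211   (q2,_)→(q2,_,right)
state=q2 head=1 tape=__1_[2]11   (q2,2)→(q0,2,left)
state=q0 head=0 tape=__1[_]211   (q0,_)→(q2,1,right)
state=q2 head=1 tape=__11[2]11   (q2,2)→(q0,2,left)
state=q0 head=0 tape=__1[1]211   (q0,1)→(q0,_,left)
state=q0 head=-1 tape=__[1]_211   (q0,1)→(q0,_,left)
state=q0 head=-2 tape=_[_]__211   (q0,_)→(q2,1,right)
state=q2 head=-1 tape=_1[_]_211   (q2,_)→(q2,_,right)
state=q2 head=0 tape=_1_[_]211   (q2,_)→(q2,_,right)
state=q2 head=1 tape=_1__[2]11   (q2,2)→(q0,2,left)
state=q0 head=0 tape=_1_[_]211   (q0,_)→(q2,1,right)
state=q2 head=1 tape=_1_1[2]11   (q2,2)→(q0,2,left)
state=q0 head=0 tape=_1_[1]211   (q0,1)→(q0,_,left)
state=q0 head=-1 tape=_1[_]_211   (q0,_)→(q2,1,right)
state=q2 head=0 tape=_11[_]211   (q2,_)→(q2,_,right)
state=q2 head=1 tape=_11_[2]11   (q2,2)→(q0,2,left)
state=q0 head=0 tape=_11[_]211   (q0,_)→(q2,1,right)
state=q2 head=1 tape=_111[2]11   (q2,2)→(q0,2,left)
state=q0 head=0 tape=_11[1]211   (q0,1)→(q0,_,left)
state=q0 head=-1 tape=_1[1]_211   (q0,1)→(q0,_,left)
state=q0 head=-2 tape=_[1]__211   (q0,1)→(q0,_,left)
state=q0 head=-3 tape=[_]___211   (q0,_)→(q2,1,right)
state=q2 head=-2 tape=1[_]__211   (q2,_)→(q2,_,right)
state=q2 head=-1 tape=1_[_]_211   (q2,_)→(q2,_,right)
state=q2 head=0 tape=1__[_]211   (q2,_)→(q2,_,right)
state=q2 head=1 tape=1___[2]11   (q2,2)→(q0,2,left)
state=q0 head=0 tape=1__[_]211
After 30 steps: state q0, head at 0, tape 1___211.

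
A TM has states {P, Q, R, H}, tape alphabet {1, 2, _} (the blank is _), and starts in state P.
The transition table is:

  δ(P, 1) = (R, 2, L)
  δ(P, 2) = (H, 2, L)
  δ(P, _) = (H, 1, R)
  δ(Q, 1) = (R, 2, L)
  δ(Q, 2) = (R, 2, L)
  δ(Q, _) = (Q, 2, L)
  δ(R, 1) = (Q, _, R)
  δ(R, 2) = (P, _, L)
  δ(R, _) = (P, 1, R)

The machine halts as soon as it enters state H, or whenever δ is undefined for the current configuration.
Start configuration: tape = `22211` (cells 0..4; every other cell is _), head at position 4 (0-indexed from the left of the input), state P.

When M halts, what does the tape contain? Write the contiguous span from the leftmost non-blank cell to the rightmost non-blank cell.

22212

state=P head=4 tape=2221[1]   (P,1)→(R,2,L)
state=R head=3 tape=222[1]2   (R,1)→(Q,_,R)
state=Q head=4 tape=222_[2]   (Q,2)→(R,2,L)
state=R head=3 tape=222[_]2   (R,_)→(P,1,R)
state=P head=4 tape=2221[2]   (P,2)→(H,2,L)
state=H head=3 tape=222[1]2
The non-blank tape span at halt is 22212.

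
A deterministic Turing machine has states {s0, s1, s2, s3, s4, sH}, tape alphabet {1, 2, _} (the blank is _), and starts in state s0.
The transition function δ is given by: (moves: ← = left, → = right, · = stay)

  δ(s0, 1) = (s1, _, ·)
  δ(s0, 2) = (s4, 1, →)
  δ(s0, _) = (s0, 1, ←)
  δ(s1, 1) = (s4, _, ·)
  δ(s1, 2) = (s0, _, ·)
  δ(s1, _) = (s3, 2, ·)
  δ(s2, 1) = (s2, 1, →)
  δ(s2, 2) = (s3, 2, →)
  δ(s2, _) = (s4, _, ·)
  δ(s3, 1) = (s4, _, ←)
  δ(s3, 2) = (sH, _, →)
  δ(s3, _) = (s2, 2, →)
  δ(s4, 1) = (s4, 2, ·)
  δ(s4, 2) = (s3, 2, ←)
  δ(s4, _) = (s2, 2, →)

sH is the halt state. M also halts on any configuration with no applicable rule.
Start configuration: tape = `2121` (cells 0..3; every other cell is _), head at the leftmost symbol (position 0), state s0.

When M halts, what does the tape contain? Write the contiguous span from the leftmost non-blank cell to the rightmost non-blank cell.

222_1

state=s0 head=0 tape=_[2]121   (s0,2)→(s4,1,→)
state=s4 head=1 tape=_1[1]21   (s4,1)→(s4,2,·)
state=s4 head=1 tape=_1[2]21   (s4,2)→(s3,2,←)
state=s3 head=0 tape=_[1]221   (s3,1)→(s4,_,←)
state=s4 head=-1 tape=[_]_221   (s4,_)→(s2,2,→)
state=s2 head=0 tape=2[_]221   (s2,_)→(s4,_,·)
state=s4 head=0 tape=2[_]221   (s4,_)→(s2,2,→)
state=s2 head=1 tape=22[2]21   (s2,2)→(s3,2,→)
state=s3 head=2 tape=222[2]1   (s3,2)→(sH,_,→)
state=sH head=3 tape=222_[1]
The non-blank tape span at halt is 222_1.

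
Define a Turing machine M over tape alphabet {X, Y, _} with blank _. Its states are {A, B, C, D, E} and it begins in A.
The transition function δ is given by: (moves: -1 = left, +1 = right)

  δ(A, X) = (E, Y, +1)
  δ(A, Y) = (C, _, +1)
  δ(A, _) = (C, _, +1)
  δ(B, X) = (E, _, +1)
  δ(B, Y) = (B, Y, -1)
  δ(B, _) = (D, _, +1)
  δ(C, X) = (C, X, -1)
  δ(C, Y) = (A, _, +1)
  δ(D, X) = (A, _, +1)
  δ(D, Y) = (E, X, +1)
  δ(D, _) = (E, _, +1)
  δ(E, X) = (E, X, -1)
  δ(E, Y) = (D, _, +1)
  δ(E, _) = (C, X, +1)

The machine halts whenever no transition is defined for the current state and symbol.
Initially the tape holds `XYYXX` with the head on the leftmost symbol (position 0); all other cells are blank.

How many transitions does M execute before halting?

18

state=A head=0 tape=[X]YYXX__   (A,X)→(E,Y,+1)
state=E head=1 tape=Y[Y]YXX__   (E,Y)→(D,_,+1)
state=D head=2 tape=Y_[Y]XX__   (D,Y)→(E,X,+1)
state=E head=3 tape=Y_X[X]X__   (E,X)→(E,X,-1)
state=E head=2 tape=Y_[X]XX__   (E,X)→(E,X,-1)
state=E head=1 tape=Y[_]XXX__   (E,_)→(C,X,+1)
state=C head=2 tape=YX[X]XX__   (C,X)→(C,X,-1)
state=C head=1 tape=Y[X]XXX__   (C,X)→(C,X,-1)
state=C head=0 tape=[Y]XXXX__   (C,Y)→(A,_,+1)
state=A head=1 tape=_[X]XXX__   (A,X)→(E,Y,+1)
state=E head=2 tape=_Y[X]XX__   (E,X)→(E,X,-1)
state=E head=1 tape=_[Y]XXX__   (E,Y)→(D,_,+1)
state=D head=2 tape=__[X]XX__   (D,X)→(A,_,+1)
state=A head=3 tape=___[X]X__   (A,X)→(E,Y,+1)
state=E head=4 tape=___Y[X]__   (E,X)→(E,X,-1)
state=E head=3 tape=___[Y]X__   (E,Y)→(D,_,+1)
state=D head=4 tape=____[X]__   (D,X)→(A,_,+1)
state=A head=5 tape=_____[_]_   (A,_)→(C,_,+1)
state=C head=6 tape=______[_]
M halts after 18 transitions.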